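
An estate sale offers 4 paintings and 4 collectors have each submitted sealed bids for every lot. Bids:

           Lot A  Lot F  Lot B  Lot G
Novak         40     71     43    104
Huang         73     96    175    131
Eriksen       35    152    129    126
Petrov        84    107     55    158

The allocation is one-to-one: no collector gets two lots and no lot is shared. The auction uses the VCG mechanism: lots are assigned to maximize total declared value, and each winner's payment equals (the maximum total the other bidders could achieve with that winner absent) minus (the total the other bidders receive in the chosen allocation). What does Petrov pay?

Efficient allocation: Novak→Lot A ($40), Huang→Lot B ($175), Eriksen→Lot F ($152), Petrov→Lot G ($158); total welfare W = $525.
Petrov receives Lot G at value $158, so the others get W − 158 = $367.
Without Petrov: best allocation of the remaining 3 bidders over all 4 lots is Novak→Lot G ($104), Huang→Lot B ($175), Eriksen→Lot F ($152), total $431.
VCG payment = (others' best without Petrov) − (others' welfare with Petrov) = 431 − 367 = $64.

Petrov pays $64.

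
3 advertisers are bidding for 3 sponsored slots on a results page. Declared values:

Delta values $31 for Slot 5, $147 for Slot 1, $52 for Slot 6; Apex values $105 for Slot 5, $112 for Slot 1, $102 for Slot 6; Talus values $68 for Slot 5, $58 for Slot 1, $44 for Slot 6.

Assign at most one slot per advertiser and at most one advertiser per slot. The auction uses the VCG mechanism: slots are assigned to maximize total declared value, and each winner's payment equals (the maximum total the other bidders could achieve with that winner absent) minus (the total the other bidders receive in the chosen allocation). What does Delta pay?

Delta pays $10.

Efficient allocation: Delta→Slot 1 ($147), Apex→Slot 6 ($102), Talus→Slot 5 ($68); total welfare W = $317.
Delta receives Slot 1 at value $147, so the others get W − 147 = $170.
Without Delta: best allocation of the remaining 2 bidders over all 3 slots is Apex→Slot 1 ($112), Talus→Slot 5 ($68), total $180.
VCG payment = (others' best without Delta) − (others' welfare with Delta) = 180 − 170 = $10.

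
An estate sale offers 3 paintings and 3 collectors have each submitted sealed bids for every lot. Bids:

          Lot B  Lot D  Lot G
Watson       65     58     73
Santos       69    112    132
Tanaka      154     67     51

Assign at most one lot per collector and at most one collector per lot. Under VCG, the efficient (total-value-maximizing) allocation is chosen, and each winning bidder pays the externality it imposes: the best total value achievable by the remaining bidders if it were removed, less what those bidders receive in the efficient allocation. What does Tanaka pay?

Efficient allocation: Watson→Lot D ($58), Santos→Lot G ($132), Tanaka→Lot B ($154); total welfare W = $344.
Tanaka receives Lot B at value $154, so the others get W − 154 = $190.
Without Tanaka: best allocation of the remaining 2 bidders over all 3 lots is Watson→Lot B ($65), Santos→Lot G ($132), total $197.
VCG payment = (others' best without Tanaka) − (others' welfare with Tanaka) = 197 − 190 = $7.

Tanaka pays $7.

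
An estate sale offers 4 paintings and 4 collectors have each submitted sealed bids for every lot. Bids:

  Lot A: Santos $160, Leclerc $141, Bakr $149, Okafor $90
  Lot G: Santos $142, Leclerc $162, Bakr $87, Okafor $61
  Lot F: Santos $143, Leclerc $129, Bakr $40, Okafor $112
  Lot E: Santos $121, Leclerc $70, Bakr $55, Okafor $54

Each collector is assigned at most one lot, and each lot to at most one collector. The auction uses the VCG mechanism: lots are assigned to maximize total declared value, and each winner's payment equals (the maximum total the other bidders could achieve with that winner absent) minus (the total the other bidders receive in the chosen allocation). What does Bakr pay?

Efficient allocation: Santos→Lot E ($121), Leclerc→Lot G ($162), Bakr→Lot A ($149), Okafor→Lot F ($112); total welfare W = $544.
Bakr receives Lot A at value $149, so the others get W − 149 = $395.
Without Bakr: best allocation of the remaining 3 bidders over all 4 lots is Santos→Lot A ($160), Leclerc→Lot G ($162), Okafor→Lot F ($112), total $434.
VCG payment = (others' best without Bakr) − (others' welfare with Bakr) = 434 − 395 = $39.

Bakr pays $39.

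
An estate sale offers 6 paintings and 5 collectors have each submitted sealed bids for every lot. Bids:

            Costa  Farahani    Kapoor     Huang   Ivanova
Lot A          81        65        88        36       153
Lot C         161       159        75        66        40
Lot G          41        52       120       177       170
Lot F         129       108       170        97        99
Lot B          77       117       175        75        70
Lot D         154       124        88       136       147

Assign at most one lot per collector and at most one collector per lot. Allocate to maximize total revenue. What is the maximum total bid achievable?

This is the linear assignment problem.
Optimal: Costa→Lot D ($154), Farahani→Lot C ($159), Kapoor→Lot B ($175), Huang→Lot G ($177), Ivanova→Lot A ($153) — total 154+159+175+177+153 = $818.
Every other assignment is strictly worse.

Max total: $818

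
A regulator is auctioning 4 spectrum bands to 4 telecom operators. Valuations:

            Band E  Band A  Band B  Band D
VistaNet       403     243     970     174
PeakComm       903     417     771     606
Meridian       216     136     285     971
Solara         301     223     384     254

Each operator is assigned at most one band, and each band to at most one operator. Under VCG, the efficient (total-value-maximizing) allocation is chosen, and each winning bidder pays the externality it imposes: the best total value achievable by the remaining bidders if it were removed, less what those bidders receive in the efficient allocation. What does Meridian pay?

Efficient allocation: VistaNet→Band B ($970M), PeakComm→Band E ($903M), Meridian→Band D ($971M), Solara→Band A ($223M); total welfare W = $3067M.
Meridian receives Band D at value $971M, so the others get W − 971 = $2096M.
Without Meridian: best allocation of the remaining 3 bidders over all 4 bands is VistaNet→Band B ($970M), PeakComm→Band E ($903M), Solara→Band D ($254M), total $2127M.
VCG payment = (others' best without Meridian) − (others' welfare with Meridian) = 2127 − 2096 = $31M.

Meridian pays $31M.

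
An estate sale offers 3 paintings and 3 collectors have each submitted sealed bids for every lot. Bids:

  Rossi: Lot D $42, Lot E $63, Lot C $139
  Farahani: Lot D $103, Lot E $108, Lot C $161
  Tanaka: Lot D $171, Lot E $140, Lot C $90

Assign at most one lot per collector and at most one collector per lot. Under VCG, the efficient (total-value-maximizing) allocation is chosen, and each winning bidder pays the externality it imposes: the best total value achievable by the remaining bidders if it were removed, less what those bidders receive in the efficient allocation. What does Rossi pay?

Efficient allocation: Rossi→Lot C ($139), Farahani→Lot E ($108), Tanaka→Lot D ($171); total welfare W = $418.
Rossi receives Lot C at value $139, so the others get W − 139 = $279.
Without Rossi: best allocation of the remaining 2 bidders over all 3 lots is Farahani→Lot C ($161), Tanaka→Lot D ($171), total $332.
VCG payment = (others' best without Rossi) − (others' welfare with Rossi) = 332 − 279 = $53.

Rossi pays $53.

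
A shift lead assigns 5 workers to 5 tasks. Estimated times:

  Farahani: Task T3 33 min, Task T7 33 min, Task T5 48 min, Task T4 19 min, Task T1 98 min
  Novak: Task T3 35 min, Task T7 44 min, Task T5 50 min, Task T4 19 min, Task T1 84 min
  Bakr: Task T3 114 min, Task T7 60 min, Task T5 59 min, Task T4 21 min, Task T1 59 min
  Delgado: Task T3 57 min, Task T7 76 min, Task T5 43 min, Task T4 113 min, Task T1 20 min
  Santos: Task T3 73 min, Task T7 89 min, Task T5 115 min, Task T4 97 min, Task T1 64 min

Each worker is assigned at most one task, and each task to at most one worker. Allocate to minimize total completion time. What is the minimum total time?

This is the linear assignment problem.
Optimal: Farahani→Task T7 (33 min), Novak→Task T3 (35 min), Bakr→Task T4 (21 min), Delgado→Task T5 (43 min), Santos→Task T1 (64 min) — total 33+35+21+43+64 = 196 min.
Row-greedy (each worker in turn takes its cheapest remaining task) gives 222 min, worse by 26.
Swapping Delgado↔Novak (Delgado→Task T3 57 min, Novak→Task T5 50 min) adds 29.
No other one-to-one assignment undercuts 196 min.

Min total: 196 min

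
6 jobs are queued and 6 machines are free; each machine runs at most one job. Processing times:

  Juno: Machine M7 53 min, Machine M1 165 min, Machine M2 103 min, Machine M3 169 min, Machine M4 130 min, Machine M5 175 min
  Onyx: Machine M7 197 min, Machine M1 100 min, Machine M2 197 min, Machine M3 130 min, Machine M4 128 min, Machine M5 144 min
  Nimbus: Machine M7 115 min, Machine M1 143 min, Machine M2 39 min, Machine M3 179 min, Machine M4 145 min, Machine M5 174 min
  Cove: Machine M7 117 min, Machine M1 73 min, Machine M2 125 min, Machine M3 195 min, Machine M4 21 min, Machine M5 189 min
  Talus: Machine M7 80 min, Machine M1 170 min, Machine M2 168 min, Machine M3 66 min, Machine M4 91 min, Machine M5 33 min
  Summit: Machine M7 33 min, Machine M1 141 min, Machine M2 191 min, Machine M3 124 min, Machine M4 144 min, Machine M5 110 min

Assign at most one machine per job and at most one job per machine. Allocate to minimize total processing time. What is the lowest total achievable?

Minimum total: 370 min

Optimal: Juno→Machine M7 (53 min), Onyx→Machine M1 (100 min), Nimbus→Machine M2 (39 min), Cove→Machine M4 (21 min), Talus→Machine M5 (33 min), Summit→Machine M3 (124 min) — total 53+100+39+21+33+124 = 370 min.
Column-greedy (each machine in turn goes to its cheapest remaining job) gives 514 min, worse by 144.
Next-best assignment: Juno→Machine M7, Onyx→Machine M1, Nimbus→Machine M2, Cove→Machine M4, Talus→Machine M3, Summit→Machine M5 = 389 min.
Checked against all permutations: 370 min is optimal.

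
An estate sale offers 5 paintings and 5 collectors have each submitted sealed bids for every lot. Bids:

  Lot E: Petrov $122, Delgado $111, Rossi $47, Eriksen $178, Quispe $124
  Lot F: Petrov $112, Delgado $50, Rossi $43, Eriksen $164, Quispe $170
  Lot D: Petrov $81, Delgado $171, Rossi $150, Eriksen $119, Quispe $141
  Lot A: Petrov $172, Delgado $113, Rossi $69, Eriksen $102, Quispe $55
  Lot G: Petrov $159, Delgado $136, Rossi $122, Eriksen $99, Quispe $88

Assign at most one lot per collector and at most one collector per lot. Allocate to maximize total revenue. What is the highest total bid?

Optimal: Petrov→Lot A ($172), Delgado→Lot D ($171), Rossi→Lot G ($122), Eriksen→Lot E ($178), Quispe→Lot F ($170) — total 172+171+122+178+170 = $813.

Maximum total: $813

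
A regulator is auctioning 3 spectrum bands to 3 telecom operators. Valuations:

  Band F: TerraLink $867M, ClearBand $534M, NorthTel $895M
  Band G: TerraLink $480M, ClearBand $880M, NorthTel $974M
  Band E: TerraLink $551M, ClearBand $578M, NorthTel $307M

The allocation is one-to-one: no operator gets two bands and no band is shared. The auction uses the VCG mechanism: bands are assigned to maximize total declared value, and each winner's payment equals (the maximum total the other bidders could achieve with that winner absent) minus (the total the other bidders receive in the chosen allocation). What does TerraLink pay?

TerraLink pays $223M.

Efficient allocation: TerraLink→Band F ($867M), ClearBand→Band E ($578M), NorthTel→Band G ($974M); total welfare W = $2419M.
TerraLink receives Band F at value $867M, so the others get W − 867 = $1552M.
Without TerraLink: best allocation of the remaining 2 bidders over all 3 bands is ClearBand→Band G ($880M), NorthTel→Band F ($895M), total $1775M.
VCG payment = (others' best without TerraLink) − (others' welfare with TerraLink) = 1775 − 1552 = $223M.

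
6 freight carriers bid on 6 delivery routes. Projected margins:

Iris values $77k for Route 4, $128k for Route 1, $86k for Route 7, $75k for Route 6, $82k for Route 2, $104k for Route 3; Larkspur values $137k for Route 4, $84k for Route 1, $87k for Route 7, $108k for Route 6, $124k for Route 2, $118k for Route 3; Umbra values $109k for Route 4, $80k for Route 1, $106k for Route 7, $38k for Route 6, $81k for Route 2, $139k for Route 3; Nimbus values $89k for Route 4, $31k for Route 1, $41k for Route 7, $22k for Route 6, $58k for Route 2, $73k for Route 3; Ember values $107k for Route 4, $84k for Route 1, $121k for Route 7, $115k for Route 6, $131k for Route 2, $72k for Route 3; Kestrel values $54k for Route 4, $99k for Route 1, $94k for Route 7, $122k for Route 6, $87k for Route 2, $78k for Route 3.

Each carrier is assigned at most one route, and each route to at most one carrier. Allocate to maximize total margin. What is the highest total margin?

Maximum total: $723k

This is the linear assignment problem.
Optimal: Iris→Route 1 ($128k), Larkspur→Route 2 ($124k), Umbra→Route 3 ($139k), Nimbus→Route 4 ($89k), Ember→Route 7 ($121k), Kestrel→Route 6 ($122k) — total 128+124+139+89+121+122 = $723k.
Max-entry greedy (repeatedly take the single best remaining cell) gives $698k, worse by 25.
Next-best assignment: Iris→Route 1, Larkspur→Route 4, Umbra→Route 3, Nimbus→Route 2, Ember→Route 7, Kestrel→Route 6 = $705k.
Checked against all permutations: $723k is optimal.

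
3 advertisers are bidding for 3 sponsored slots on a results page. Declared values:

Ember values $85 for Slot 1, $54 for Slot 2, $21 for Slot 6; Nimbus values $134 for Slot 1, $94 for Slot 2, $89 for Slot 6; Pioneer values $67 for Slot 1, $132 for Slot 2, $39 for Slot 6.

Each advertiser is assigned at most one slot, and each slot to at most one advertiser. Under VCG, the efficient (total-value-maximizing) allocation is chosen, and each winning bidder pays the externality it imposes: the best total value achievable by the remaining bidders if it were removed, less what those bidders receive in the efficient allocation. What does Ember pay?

Efficient allocation: Ember→Slot 1 ($85), Nimbus→Slot 6 ($89), Pioneer→Slot 2 ($132); total welfare W = $306.
Ember receives Slot 1 at value $85, so the others get W − 85 = $221.
Without Ember: best allocation of the remaining 2 bidders over all 3 slots is Nimbus→Slot 1 ($134), Pioneer→Slot 2 ($132), total $266.
VCG payment = (others' best without Ember) − (others' welfare with Ember) = 266 − 221 = $45.

Ember pays $45.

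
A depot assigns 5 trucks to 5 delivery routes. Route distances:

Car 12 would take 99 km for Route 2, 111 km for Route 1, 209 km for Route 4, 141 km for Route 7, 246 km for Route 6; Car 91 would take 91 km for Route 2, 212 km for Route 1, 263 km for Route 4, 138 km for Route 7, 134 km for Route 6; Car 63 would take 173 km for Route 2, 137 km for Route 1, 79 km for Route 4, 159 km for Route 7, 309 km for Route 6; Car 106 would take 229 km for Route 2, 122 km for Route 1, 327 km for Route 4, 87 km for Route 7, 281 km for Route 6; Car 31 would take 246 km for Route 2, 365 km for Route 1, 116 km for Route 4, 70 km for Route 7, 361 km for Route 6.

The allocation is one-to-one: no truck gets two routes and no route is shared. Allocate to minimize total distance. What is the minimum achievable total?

This is a one-to-one assignment (minimum-cost bipartite matching).
Optimal: Car 12→Route 2 (99 km), Car 91→Route 6 (134 km), Car 63→Route 4 (79 km), Car 106→Route 1 (122 km), Car 31→Route 7 (70 km) — total 99+134+79+122+70 = 504 km.
Row-greedy (each truck in turn takes its cheapest remaining route) gives 764 km, worse by 260.
Next-best assignment: Car 12→Route 2, Car 91→Route 6, Car 63→Route 1, Car 106→Route 7, Car 31→Route 4 = 573 km.
No other one-to-one assignment undercuts 504 km.

Min total: 504 km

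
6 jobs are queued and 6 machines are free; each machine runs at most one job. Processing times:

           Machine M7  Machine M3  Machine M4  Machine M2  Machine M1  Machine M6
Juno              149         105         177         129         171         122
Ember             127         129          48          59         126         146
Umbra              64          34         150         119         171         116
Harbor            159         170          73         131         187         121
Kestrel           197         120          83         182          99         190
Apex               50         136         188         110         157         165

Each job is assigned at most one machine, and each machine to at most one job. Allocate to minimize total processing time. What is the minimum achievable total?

Optimal: Juno→Machine M6 (122 min), Ember→Machine M2 (59 min), Umbra→Machine M3 (34 min), Harbor→Machine M4 (73 min), Kestrel→Machine M1 (99 min), Apex→Machine M7 (50 min) — total 122+59+34+73+99+50 = 437 min.
Row-greedy (each job in turn takes its cheapest remaining machine) gives 547 min, worse by 110.
Every other assignment is strictly worse.

Minimum total: 437 min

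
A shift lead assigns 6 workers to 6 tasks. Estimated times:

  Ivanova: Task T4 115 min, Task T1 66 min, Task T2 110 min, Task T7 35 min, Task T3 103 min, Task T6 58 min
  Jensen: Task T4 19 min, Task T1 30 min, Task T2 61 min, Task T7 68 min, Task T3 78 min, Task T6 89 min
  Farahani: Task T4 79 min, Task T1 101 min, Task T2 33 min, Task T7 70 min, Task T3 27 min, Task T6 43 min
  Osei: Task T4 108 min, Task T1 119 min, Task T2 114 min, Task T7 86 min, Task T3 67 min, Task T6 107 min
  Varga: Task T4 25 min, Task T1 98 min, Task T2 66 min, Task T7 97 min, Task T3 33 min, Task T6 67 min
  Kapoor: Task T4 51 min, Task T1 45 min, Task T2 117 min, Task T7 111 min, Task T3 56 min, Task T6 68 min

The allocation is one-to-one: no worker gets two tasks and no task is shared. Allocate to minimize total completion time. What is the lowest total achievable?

Optimal: Ivanova→Task T7 (35 min), Jensen→Task T1 (30 min), Farahani→Task T2 (33 min), Osei→Task T3 (67 min), Varga→Task T4 (25 min), Kapoor→Task T6 (68 min) — total 35+30+33+67+25+68 = 258 min.
Row-greedy (each worker in turn takes its cheapest remaining task) gives 299 min, worse by 41.
Next-best assignment: Ivanova→Task T7, Jensen→Task T4, Farahani→Task T2, Osei→Task T3, Varga→Task T6, Kapoor→Task T1 = 266 min.
Swapping Varga↔Osei (Varga→Task T3 33 min, Osei→Task T4 108 min) adds 49.

Min total: 258 min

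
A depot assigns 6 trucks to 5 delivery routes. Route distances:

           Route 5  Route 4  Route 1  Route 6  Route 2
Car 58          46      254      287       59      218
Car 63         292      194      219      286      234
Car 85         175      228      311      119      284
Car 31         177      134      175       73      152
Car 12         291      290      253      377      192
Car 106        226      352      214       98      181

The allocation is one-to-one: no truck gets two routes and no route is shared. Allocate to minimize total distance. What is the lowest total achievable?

Optimal: Car 58→Route 5 (46 km), Car 31→Route 4 (134 km), Car 63→Route 1 (219 km), Car 106→Route 6 (98 km), Car 12→Route 2 (192 km) — total 46+134+219+98+192 = 689 km.
Column-greedy (each route in turn goes to its cheapest remaining truck) gives 705 km, worse by 16.
Next-best assignment: Car 58→Route 5, Car 31→Route 4, Car 63→Route 1, Car 85→Route 6, Car 106→Route 2 = 699 km.
No other one-to-one assignment undercuts 689 km.

Minimum total: 689 km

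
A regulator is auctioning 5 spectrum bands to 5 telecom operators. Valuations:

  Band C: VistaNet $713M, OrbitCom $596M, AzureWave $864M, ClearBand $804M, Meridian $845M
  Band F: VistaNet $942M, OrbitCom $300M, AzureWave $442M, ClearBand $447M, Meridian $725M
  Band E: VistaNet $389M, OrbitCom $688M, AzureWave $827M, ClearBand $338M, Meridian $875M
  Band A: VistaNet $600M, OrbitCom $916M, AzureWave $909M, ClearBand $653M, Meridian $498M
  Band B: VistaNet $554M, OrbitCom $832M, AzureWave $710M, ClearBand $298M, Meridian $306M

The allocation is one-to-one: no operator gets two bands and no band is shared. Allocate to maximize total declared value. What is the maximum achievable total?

Maximum total: $4362M

This is the linear assignment problem.
Optimal: VistaNet→Band F ($942M), OrbitCom→Band B ($832M), AzureWave→Band A ($909M), ClearBand→Band C ($804M), Meridian→Band E ($875M) — total 942+832+909+804+875 = $4362M.
Max-entry greedy (repeatedly take the single best remaining cell) gives $3895M, worse by 467.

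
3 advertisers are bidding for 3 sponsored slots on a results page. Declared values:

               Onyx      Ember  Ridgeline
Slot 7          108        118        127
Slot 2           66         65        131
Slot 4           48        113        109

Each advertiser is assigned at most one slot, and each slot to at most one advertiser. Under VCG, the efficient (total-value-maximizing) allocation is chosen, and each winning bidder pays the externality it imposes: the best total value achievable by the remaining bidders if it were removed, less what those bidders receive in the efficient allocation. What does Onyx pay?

Efficient allocation: Onyx→Slot 7 ($108), Ember→Slot 4 ($113), Ridgeline→Slot 2 ($131); total welfare W = $352.
Onyx receives Slot 7 at value $108, so the others get W − 108 = $244.
Without Onyx: best allocation of the remaining 2 bidders over all 3 slots is Ember→Slot 7 ($118), Ridgeline→Slot 2 ($131), total $249.
VCG payment = (others' best without Onyx) − (others' welfare with Onyx) = 249 − 244 = $5.

Onyx pays $5.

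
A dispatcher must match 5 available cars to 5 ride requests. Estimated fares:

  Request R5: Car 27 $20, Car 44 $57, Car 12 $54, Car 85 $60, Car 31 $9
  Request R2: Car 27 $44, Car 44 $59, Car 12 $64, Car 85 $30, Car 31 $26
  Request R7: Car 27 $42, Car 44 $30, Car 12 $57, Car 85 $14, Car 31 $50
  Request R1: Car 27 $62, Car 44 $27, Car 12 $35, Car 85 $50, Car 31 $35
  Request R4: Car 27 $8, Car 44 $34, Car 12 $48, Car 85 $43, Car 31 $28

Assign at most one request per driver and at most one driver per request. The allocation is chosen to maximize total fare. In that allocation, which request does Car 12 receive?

This is the linear assignment problem.
Optimal: Car 27→Request R1 ($62), Car 44→Request R2 ($59), Car 12→Request R4 ($48), Car 85→Request R5 ($60), Car 31→Request R7 ($50) — total 62+59+48+60+50 = $279.
Row-greedy (each driver in turn takes its best remaining request) gives $266, worse by 13.
Swapping Car 12↔Car 44 (Car 12→Request R2 $64, Car 44→Request R4 $34) loses 9.
Car 12's own top request is Request R2 ($64), but forcing Car 12→Request R2 and reassigning the rest optimally gives only $276 — worse by 3.

Car 12 receives Request R4.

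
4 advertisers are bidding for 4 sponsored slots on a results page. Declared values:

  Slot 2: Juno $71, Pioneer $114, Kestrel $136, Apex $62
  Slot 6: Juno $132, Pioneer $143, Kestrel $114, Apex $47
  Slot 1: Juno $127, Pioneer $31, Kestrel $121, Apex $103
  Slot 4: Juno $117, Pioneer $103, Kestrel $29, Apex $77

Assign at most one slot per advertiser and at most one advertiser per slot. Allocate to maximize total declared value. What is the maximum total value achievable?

Optimal: Juno→Slot 4 ($117), Pioneer→Slot 6 ($143), Kestrel→Slot 2 ($136), Apex→Slot 1 ($103) — total 117+143+136+103 = $499.
Max-entry greedy (repeatedly take the single best remaining cell) gives $483, worse by 16.
Checked against all permutations: $499 is optimal.

Max total: $499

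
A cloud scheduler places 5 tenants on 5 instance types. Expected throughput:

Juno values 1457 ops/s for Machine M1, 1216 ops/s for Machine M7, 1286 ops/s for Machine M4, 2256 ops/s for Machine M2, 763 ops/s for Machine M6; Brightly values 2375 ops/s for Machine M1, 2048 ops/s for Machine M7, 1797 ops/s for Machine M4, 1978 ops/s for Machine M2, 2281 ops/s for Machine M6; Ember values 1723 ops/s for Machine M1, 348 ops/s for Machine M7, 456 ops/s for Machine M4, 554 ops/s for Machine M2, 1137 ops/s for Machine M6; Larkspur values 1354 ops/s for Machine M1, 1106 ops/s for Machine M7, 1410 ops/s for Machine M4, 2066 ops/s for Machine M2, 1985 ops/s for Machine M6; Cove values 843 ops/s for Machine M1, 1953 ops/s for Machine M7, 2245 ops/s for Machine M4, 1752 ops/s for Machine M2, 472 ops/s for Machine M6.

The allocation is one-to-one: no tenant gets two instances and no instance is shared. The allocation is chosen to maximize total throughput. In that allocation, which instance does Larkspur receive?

Larkspur receives Machine M6.

Optimal: Juno→Machine M2 (2256 ops/s), Brightly→Machine M7 (2048 ops/s), Ember→Machine M1 (1723 ops/s), Larkspur→Machine M6 (1985 ops/s), Cove→Machine M4 (2245 ops/s) — total 2256+2048+1723+1985+2245 = 10257 ops/s.
Next-best assignment: Juno→Machine M2, Brightly→Machine M4, Ember→Machine M1, Larkspur→Machine M6, Cove→Machine M7 = 9714 ops/s.
Larkspur's own top instance is Machine M2 (2066 ops/s), but forcing Larkspur→Machine M2 and reassigning the rest optimally gives only 9531 ops/s — worse by 726.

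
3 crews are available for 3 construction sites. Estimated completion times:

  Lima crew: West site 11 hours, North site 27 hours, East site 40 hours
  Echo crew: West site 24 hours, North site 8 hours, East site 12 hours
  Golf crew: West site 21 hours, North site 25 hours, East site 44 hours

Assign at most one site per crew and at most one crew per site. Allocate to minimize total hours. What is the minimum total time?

Min total: 48 hours

Optimal: Lima crew→West site (11 hours), Echo crew→East site (12 hours), Golf crew→North site (25 hours) — total 11+12+25 = 48 hours.
Column-greedy (each site in turn goes to its cheapest remaining crew) gives 63 hours, worse by 15.
Swapping Lima crew↔Echo crew (Lima crew→East site 40 hours, Echo crew→West site 24 hours) adds 41.
Every other assignment is strictly worse.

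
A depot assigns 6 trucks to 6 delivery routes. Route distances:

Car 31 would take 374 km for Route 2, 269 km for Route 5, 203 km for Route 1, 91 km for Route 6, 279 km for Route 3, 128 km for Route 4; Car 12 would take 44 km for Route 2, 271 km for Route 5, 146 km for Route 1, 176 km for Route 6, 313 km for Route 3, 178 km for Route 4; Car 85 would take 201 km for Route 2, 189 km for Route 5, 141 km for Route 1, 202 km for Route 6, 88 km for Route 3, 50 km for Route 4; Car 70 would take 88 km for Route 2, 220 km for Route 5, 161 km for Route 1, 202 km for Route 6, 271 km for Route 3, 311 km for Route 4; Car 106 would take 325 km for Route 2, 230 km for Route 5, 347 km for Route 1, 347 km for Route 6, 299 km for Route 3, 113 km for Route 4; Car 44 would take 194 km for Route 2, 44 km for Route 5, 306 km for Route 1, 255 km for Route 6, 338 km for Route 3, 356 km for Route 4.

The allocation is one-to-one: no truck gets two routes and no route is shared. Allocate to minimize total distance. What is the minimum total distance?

Min total: 541 km

Treat this as an assignment problem: match each truck to one route.
Optimal: Car 31→Route 6 (91 km), Car 12→Route 2 (44 km), Car 85→Route 3 (88 km), Car 70→Route 1 (161 km), Car 106→Route 4 (113 km), Car 44→Route 5 (44 km) — total 91+44+88+161+113+44 = 541 km.
Row-greedy (each truck in turn takes its cheapest remaining route) gives 914 km, worse by 373.
Swapping Car 44↔Car 31 (Car 44→Route 6 255 km, Car 31→Route 5 269 km) adds 389.
Every other assignment is strictly worse.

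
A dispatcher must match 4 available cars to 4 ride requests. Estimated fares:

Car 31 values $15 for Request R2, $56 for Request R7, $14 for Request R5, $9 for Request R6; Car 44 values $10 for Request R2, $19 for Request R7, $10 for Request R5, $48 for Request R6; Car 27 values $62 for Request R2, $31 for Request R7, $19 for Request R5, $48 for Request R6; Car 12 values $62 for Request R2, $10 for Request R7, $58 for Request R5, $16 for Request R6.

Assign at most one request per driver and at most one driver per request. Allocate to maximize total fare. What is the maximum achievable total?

Max total: $224

Optimal: Car 31→Request R7 ($56), Car 44→Request R6 ($48), Car 27→Request R2 ($62), Car 12→Request R5 ($58) — total 56+48+62+58 = $224.
No other one-to-one assignment exceeds $224.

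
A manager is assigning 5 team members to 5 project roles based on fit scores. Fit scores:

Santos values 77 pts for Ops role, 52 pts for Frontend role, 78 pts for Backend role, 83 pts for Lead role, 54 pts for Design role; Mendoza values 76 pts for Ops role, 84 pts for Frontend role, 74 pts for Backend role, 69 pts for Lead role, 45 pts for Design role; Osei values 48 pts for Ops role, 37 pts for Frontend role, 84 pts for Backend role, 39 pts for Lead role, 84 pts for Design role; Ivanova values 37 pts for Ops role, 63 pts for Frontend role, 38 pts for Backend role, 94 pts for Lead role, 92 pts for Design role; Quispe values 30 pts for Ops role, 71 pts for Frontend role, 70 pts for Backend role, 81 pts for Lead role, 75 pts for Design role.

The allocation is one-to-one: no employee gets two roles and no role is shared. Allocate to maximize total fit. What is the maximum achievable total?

Maximum total: 418 pts

Optimal: Santos→Ops role (77 pts), Mendoza→Frontend role (84 pts), Osei→Backend role (84 pts), Ivanova→Design role (92 pts), Quispe→Lead role (81 pts) — total 77+84+84+92+81 = 418 pts.
Max-entry greedy (repeatedly take the single best remaining cell) gives 414 pts, worse by 4.
Next-best assignment: Santos→Ops role, Mendoza→Frontend role, Osei→Backend role, Ivanova→Lead role, Quispe→Design role = 414 pts.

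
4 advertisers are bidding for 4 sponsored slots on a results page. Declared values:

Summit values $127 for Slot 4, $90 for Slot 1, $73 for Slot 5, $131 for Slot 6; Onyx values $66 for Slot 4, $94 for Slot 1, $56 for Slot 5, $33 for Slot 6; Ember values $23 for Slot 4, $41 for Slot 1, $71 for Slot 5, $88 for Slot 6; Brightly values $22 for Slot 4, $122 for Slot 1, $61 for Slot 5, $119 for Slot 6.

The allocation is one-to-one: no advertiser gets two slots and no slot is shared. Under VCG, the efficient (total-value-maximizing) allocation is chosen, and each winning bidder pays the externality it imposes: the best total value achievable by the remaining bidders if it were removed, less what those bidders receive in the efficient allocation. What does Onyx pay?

Onyx pays $20.

Efficient allocation: Summit→Slot 4 ($127), Onyx→Slot 1 ($94), Ember→Slot 5 ($71), Brightly→Slot 6 ($119); total welfare W = $411.
Onyx receives Slot 1 at value $94, so the others get W − 94 = $317.
Without Onyx: best allocation of the remaining 3 bidders over all 4 slots is Summit→Slot 4 ($127), Ember→Slot 6 ($88), Brightly→Slot 1 ($122), total $337.
VCG payment = (others' best without Onyx) − (others' welfare with Onyx) = 337 − 317 = $20.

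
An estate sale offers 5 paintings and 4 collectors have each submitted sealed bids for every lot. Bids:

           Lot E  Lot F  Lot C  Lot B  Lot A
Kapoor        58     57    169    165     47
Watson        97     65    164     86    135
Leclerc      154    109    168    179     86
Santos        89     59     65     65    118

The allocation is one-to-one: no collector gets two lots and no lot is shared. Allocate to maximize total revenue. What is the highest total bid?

Optimal: Kapoor→Lot B ($165), Watson→Lot C ($164), Leclerc→Lot E ($154), Santos→Lot A ($118) — total 165+164+154+118 = $601.
Column-greedy (each lot in turn goes to its best remaining collector) gives $453, worse by 148.
Next-best assignment: Kapoor→Lot C, Watson→Lot A, Leclerc→Lot B, Santos→Lot E = $572.
Checked against all permutations: $601 is optimal.

Max total: $601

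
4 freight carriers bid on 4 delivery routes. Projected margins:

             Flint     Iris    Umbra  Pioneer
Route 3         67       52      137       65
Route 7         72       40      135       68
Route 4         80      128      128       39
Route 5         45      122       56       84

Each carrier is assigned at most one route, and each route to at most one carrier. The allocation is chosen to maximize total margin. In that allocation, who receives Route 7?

Flint receives Route 7.

This is a one-to-one assignment (maximum-weight bipartite matching).
Optimal: Flint→Route 7 ($72k), Iris→Route 4 ($128k), Umbra→Route 3 ($137k), Pioneer→Route 5 ($84k) — total 72+128+137+84 = $421k.
Next-best assignment: Flint→Route 3, Iris→Route 4, Umbra→Route 7, Pioneer→Route 5 = $414k.
Swapping Iris↔Flint (Iris→Route 7 $40k, Flint→Route 4 $80k) loses 80.
Checked against all permutations: $421k is optimal.
Flint's own top route is Route 4 ($80k), but forcing Flint→Route 4 and reassigning the rest optimally gives only $407k — worse by 14.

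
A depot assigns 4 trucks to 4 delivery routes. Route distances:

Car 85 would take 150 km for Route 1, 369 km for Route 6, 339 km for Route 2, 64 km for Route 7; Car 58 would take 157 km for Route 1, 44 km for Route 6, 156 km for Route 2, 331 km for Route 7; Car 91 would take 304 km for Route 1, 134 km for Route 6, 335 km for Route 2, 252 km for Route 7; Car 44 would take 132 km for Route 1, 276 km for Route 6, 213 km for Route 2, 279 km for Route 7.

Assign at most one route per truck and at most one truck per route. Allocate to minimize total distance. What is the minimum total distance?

Optimal: Car 85→Route 7 (64 km), Car 58→Route 2 (156 km), Car 91→Route 6 (134 km), Car 44→Route 1 (132 km) — total 64+156+134+132 = 486 km.
Column-greedy (each route in turn goes to its cheapest remaining truck) gives 575 km, worse by 89.
No other one-to-one assignment undercuts 486 km.

Minimum total: 486 km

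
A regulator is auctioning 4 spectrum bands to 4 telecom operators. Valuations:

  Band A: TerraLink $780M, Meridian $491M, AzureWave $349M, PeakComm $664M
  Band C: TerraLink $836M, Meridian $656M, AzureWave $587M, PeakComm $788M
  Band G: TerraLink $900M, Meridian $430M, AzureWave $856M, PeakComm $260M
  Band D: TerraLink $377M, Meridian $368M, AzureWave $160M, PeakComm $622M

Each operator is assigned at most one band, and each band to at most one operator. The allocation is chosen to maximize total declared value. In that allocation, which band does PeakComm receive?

PeakComm receives Band D.

This is a one-to-one assignment (maximum-weight bipartite matching).
Optimal: TerraLink→Band A ($780M), Meridian→Band C ($656M), AzureWave→Band G ($856M), PeakComm→Band D ($622M) — total 780+656+856+622 = $2914M.
Column-greedy (each band in turn goes to its best remaining operator) gives $2792M, worse by 122.
Next-best assignment: TerraLink→Band C, Meridian→Band A, AzureWave→Band G, PeakComm→Band D = $2805M.
Swapping TerraLink↔PeakComm (TerraLink→Band D $377M, PeakComm→Band A $664M) loses 361.
No other one-to-one assignment exceeds $2914M.
PeakComm's own top band is Band C ($788M), but forcing PeakComm→Band C and reassigning the rest optimally gives only $2792M — worse by 122.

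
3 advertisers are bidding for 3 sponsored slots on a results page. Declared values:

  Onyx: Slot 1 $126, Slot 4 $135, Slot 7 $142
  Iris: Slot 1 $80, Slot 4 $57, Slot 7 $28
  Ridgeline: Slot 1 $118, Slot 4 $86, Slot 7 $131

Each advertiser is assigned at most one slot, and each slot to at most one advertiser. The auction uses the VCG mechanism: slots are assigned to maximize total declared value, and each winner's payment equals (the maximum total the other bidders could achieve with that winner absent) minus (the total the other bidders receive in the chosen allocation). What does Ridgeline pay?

Efficient allocation: Onyx→Slot 4 ($135), Iris→Slot 1 ($80), Ridgeline→Slot 7 ($131); total welfare W = $346.
Ridgeline receives Slot 7 at value $131, so the others get W − 131 = $215.
Without Ridgeline: best allocation of the remaining 2 bidders over all 3 slots is Onyx→Slot 7 ($142), Iris→Slot 1 ($80), total $222.
VCG payment = (others' best without Ridgeline) − (others' welfare with Ridgeline) = 222 − 215 = $7.

Ridgeline pays $7.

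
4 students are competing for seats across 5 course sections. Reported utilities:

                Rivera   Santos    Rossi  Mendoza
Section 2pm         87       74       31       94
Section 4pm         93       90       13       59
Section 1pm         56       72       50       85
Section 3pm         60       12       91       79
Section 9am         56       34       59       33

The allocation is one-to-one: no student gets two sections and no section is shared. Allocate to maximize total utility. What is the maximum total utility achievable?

Maximum total: 353 points

Optimal: Rivera→Section 2pm (87 points), Santos→Section 4pm (90 points), Rossi→Section 3pm (91 points), Mendoza→Section 1pm (85 points) — total 87+90+91+85 = 353 points.
Column-greedy (each section in turn goes to its best remaining student) gives 350 points, worse by 3.
Next-best assignment: Rivera→Section 4pm, Santos→Section 1pm, Rossi→Section 3pm, Mendoza→Section 2pm = 350 points.
Swapping Rossi↔Mendoza (Rossi→Section 1pm 50 points, Mendoza→Section 3pm 79 points) loses 47.
No other one-to-one assignment exceeds 353 points.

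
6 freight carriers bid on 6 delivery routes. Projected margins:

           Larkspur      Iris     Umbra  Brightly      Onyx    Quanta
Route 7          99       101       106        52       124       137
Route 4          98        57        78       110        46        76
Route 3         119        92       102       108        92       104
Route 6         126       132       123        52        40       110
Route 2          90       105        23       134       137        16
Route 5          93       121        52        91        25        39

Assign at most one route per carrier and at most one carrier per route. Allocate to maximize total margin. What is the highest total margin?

Max total: $747k

This is the linear assignment problem.
Optimal: Larkspur→Route 3 ($119k), Iris→Route 5 ($121k), Umbra→Route 6 ($123k), Brightly→Route 4 ($110k), Onyx→Route 2 ($137k), Quanta→Route 7 ($137k) — total 119+121+123+110+137+137 = $747k.
Row-greedy (each carrier in turn takes its best remaining route) gives $655k, worse by 92.
Every other assignment is strictly worse.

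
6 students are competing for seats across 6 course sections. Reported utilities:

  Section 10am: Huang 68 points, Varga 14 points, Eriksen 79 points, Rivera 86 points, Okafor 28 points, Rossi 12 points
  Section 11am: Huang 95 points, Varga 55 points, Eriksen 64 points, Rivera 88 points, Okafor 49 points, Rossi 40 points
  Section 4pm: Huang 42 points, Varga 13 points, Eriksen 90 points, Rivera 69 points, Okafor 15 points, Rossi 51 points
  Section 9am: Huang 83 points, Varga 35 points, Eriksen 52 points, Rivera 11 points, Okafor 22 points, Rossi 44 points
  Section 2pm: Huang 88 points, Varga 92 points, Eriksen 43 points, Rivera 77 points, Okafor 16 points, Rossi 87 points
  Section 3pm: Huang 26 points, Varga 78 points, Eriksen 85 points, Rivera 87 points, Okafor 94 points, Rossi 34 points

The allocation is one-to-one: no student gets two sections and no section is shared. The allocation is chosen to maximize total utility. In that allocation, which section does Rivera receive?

Rivera receives Section 10am.

This is the linear assignment problem.
Optimal: Huang→Section 11am (95 points), Varga→Section 2pm (92 points), Eriksen→Section 4pm (90 points), Rivera→Section 10am (86 points), Okafor→Section 3pm (94 points), Rossi→Section 9am (44 points) — total 95+92+90+86+94+44 = 501 points.
Row-greedy (each student in turn takes its best remaining section) gives 436 points, worse by 65.
Rivera's own top section is Section 11am (88 points), but forcing Rivera→Section 11am and reassigning the rest optimally gives only 487 points — worse by 14.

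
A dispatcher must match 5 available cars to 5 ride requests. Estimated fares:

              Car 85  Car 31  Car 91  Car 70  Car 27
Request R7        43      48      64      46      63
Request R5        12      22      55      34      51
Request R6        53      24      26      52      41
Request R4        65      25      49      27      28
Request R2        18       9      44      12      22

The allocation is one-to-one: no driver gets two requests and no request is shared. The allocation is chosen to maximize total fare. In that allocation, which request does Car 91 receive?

Treat this as an assignment problem: match each driver to one request.
Optimal: Car 85→Request R4 ($65), Car 31→Request R7 ($48), Car 91→Request R2 ($44), Car 70→Request R6 ($52), Car 27→Request R5 ($51) — total 65+48+44+52+51 = $260.
Row-greedy (each driver in turn takes its best remaining request) gives $242, worse by 18.
Next-best assignment: Car 85→Request R4, Car 31→Request R5, Car 91→Request R2, Car 70→Request R6, Car 27→Request R7 = $246.
No other one-to-one assignment exceeds $260.
Car 91's own top request is Request R7 ($64), but forcing Car 91→Request R7 and reassigning the rest optimally gives only $241 — worse by 19.

Car 91 receives Request R2.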